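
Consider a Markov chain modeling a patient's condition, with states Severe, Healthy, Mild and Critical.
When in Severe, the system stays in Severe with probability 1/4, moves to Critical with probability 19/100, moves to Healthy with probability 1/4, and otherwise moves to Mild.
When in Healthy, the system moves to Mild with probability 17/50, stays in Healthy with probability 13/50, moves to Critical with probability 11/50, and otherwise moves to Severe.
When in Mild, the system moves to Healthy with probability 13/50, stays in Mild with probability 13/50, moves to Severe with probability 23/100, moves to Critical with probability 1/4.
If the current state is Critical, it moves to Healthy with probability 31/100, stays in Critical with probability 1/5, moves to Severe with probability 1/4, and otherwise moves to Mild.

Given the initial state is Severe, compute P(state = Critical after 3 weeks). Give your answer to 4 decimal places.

Propagate the distribution vector 3 weeks from Severe.
After 0 weeks: (1.0000, 0.0000, 0.0000, 0.0000)
After 1 week: (0.2500, 0.2500, 0.3100, 0.1900)
After 2 weeks: (0.2263, 0.2670, 0.2887, 0.2180)
After 3 weeks: (0.2255, 0.2686, 0.2883, 0.2175)
P(in Critical after 3 weeks) = 0.2175

0.2175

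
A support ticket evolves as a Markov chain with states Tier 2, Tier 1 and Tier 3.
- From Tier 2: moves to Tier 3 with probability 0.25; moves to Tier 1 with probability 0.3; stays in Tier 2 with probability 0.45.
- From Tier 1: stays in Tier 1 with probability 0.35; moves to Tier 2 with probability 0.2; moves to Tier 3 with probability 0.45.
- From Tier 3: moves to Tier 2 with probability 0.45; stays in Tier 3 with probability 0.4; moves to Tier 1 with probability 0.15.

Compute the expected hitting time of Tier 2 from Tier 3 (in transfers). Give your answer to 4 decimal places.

Let t(s) be the expected number of transfers to first reach Tier 2 from state s, with t(Tier 2) = 0. Conditioning on the first transfer:
t(Tier 1) = 1 + 0.35·t(Tier 1) + 0.45·t(Tier 3)
t(Tier 3) = 1 + 0.15·t(Tier 1) + 0.4·t(Tier 3)
Solving: t(Tier 1) = 3.2558, t(Tier 3) = 2.4806.
Expected transfers from Tier 3 to Tier 2: 2.4806.

2.4806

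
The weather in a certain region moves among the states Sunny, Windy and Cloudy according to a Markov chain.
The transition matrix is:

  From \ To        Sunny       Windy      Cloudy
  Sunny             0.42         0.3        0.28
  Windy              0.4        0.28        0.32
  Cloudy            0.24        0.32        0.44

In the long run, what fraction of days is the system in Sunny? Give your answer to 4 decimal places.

Let the stationary distribution be π with π = πP and π_1 + π_2 + π_3 = 1.
π_1 = 0.42·π_1 + 0.4·π_2 + 0.24·π_3
π_2 = 0.3·π_1 + 0.28·π_2 + 0.32·π_3
Solving with the normalization constraint gives π = (0.3514, 0.3009, 0.3477).
So the stationary probability of Sunny is 0.3514.

0.3514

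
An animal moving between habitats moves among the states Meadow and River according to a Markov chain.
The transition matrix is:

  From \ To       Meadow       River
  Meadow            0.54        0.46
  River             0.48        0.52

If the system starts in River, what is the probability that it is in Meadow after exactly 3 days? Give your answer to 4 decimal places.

Propagate the distribution vector 3 days from River.
After 0 days: (0.0000, 1.0000)
After 1 day: (0.4800, 0.5200)
After 2 days: (0.5088, 0.4912)
After 3 days: (0.5105, 0.4895)
P(in Meadow after 3 days) = 0.5105

0.5105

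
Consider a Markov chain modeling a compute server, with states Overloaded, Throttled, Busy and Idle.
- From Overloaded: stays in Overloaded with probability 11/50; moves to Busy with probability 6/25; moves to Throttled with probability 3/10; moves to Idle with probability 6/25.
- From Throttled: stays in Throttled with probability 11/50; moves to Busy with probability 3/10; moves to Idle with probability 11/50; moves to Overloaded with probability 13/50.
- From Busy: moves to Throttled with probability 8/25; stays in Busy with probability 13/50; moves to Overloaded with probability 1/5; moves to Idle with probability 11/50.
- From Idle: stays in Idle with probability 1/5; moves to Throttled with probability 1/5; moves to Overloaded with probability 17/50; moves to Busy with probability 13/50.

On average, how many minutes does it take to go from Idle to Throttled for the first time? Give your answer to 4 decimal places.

Let t(s) be the expected number of minutes to first reach Throttled from state s, with t(Throttled) = 0. Conditioning on the first minute:
t(Overloaded) = 1 + 0.22·t(Overloaded) + 0.24·t(Busy) + 0.24·t(Idle)
t(Busy) = 1 + 0.2·t(Overloaded) + 0.26·t(Busy) + 0.22·t(Idle)
t(Idle) = 1 + 0.34·t(Overloaded) + 0.26·t(Busy) + 0.2·t(Idle)
Solving: t(Overloaded) = 3.5412, t(Busy) = 3.4620, t(Idle) = 3.8801.
Expected minutes from Idle to Throttled: 3.8801.

3.8801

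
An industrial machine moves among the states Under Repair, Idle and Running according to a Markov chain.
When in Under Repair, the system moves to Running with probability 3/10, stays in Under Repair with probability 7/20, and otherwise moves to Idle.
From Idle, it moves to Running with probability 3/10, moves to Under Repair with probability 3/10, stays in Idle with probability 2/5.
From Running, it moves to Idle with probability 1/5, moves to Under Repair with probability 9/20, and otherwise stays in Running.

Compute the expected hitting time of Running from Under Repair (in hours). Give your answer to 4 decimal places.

Let t(s) be the expected number of hours to first reach Running from state s, with t(Running) = 0. Conditioning on the first hour:
t(Under Repair) = 1 + 0.35·t(Under Repair) + 0.35·t(Idle)
t(Idle) = 1 + 0.3·t(Under Repair) + 0.4·t(Idle)
Solving: t(Under Repair) = 3.3333, t(Idle) = 3.3333.
Expected hours from Under Repair to Running: 3.3333.

3.3333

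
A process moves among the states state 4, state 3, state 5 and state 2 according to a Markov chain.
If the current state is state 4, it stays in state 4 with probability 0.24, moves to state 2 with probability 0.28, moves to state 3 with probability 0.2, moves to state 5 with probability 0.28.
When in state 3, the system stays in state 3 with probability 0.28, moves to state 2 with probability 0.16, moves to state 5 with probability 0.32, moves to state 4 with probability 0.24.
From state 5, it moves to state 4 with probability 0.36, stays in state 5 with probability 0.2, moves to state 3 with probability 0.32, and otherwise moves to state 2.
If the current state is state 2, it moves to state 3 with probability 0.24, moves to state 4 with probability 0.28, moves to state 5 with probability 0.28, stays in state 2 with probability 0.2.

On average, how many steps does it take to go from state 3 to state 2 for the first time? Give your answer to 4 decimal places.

5.5025

Let t(s) be the expected number of steps to first reach state 2 from state s, with t(state 2) = 0. Conditioning on the first step:
t(state 4) = 1 + 0.24·t(state 4) + 0.2·t(state 3) + 0.28·t(state 5)
t(state 3) = 1 + 0.24·t(state 4) + 0.28·t(state 3) + 0.32·t(state 5)
t(state 5) = 1 + 0.36·t(state 4) + 0.32·t(state 3) + 0.2·t(state 5)
Solving: t(state 4) = 4.8372, t(state 3) = 5.5025, t(state 5) = 5.6277.
Expected steps from state 3 to state 2: 5.5025.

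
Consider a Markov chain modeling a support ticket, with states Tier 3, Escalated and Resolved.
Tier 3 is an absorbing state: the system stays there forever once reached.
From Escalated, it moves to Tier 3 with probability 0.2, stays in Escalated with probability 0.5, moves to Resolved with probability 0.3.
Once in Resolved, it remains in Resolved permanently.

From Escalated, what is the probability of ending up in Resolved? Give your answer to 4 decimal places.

0.6000

Let h(s) be the probability of absorption at Resolved starting from transient state s. Then h(Resolved) = 1 and h(Tier 3) = 0. By first-step analysis:
h(Escalated) = 0.2·0 + 0.5·h(Escalated) + 0.3·1
Solving: h(Escalated) = 0.6000.
Starting from Escalated, the probability is 0.6000.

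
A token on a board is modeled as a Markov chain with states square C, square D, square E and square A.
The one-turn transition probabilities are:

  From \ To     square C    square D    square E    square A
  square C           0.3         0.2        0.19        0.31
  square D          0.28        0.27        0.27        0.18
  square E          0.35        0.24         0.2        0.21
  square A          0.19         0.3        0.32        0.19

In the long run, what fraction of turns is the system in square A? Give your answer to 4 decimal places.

Let the stationary distribution be π with π = πP and π_1 + π_2 + π_3 + π_4 = 1.
π_1 = 0.3·π_1 + 0.28·π_2 + 0.35·π_3 + 0.19·π_4
π_2 = 0.2·π_1 + 0.27·π_2 + 0.24·π_3 + 0.3·π_4
π_3 = 0.19·π_1 + 0.27·π_2 + 0.2·π_3 + 0.32·π_4
Solving with the normalization constraint gives π = (0.2822, 0.2498, 0.2418, 0.2262).
So the stationary probability of square A is 0.2262.

0.2262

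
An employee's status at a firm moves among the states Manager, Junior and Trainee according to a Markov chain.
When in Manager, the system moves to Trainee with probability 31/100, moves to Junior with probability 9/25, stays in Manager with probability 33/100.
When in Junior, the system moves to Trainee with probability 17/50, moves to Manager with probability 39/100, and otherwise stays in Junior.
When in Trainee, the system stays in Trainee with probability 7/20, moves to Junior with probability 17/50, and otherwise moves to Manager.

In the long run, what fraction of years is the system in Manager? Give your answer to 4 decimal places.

0.3428

Let the stationary distribution be π with π = πP and π_1 + π_2 + π_3 = 1.
π_1 = 0.33·π_1 + 0.39·π_2 + 0.31·π_3
π_2 = 0.36·π_1 + 0.27·π_2 + 0.34·π_3
Solving with the normalization constraint gives π = (0.3428, 0.3242, 0.3330).
So the stationary probability of Manager is 0.3428.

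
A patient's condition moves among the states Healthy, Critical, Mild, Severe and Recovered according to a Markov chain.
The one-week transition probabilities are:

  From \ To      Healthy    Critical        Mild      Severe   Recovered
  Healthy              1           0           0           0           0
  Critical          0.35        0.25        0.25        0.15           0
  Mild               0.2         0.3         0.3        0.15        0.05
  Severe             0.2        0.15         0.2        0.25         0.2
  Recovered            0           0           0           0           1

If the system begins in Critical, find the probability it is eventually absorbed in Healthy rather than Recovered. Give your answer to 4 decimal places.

0.8617

Let h(s) be the probability of absorption at Healthy starting from transient state s. Then h(Healthy) = 1 and h(Recovered) = 0. By first-step analysis:
h(Critical) = 0.35·1 + 0.25·h(Critical) + 0.25·h(Mild) + 0.15·h(Severe)
h(Mild) = 0.2·1 + 0.3·h(Critical) + 0.3·h(Mild) + 0.15·h(Severe) + 0.05·0
h(Severe) = 0.2·1 + 0.15·h(Critical) + 0.2·h(Mild) + 0.25·h(Severe) + 0.2·0
Solving: h(Critical) = 0.8617, h(Mild) = 0.7945, h(Severe) = 0.6509.
Starting from Critical, the probability is 0.8617.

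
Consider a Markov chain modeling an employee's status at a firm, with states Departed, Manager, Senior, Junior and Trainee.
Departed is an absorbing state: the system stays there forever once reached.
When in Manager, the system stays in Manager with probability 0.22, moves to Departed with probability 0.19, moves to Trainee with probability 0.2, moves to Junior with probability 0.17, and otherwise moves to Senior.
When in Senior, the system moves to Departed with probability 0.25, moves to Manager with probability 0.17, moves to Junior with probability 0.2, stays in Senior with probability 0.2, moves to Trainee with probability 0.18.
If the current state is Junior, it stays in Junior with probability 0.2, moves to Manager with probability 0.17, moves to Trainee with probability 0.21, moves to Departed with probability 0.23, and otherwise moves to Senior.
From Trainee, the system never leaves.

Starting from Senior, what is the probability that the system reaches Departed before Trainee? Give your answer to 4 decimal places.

0.5541

Let h(s) be the probability of absorption at Departed starting from transient state s. Then h(Departed) = 1 and h(Trainee) = 0. By first-step analysis:
h(Manager) = 0.19·1 + 0.22·h(Manager) + 0.22·h(Senior) + 0.17·h(Junior) + 0.2·0
h(Senior) = 0.25·1 + 0.17·h(Manager) + 0.2·h(Senior) + 0.2·h(Junior) + 0.18·0
h(Junior) = 0.23·1 + 0.17·h(Manager) + 0.19·h(Senior) + 0.2·h(Junior) + 0.21·0
Solving: h(Manager) = 0.5151, h(Senior) = 0.5541, h(Junior) = 0.5285.
Starting from Senior, the probability is 0.5541.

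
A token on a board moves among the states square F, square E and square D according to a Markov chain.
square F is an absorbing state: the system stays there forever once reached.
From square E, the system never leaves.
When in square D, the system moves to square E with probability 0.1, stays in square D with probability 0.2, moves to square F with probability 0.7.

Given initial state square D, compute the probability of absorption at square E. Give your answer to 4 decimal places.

Let h(s) be the probability of absorption at square E starting from transient state s. Then h(square E) = 1 and h(square F) = 0. By first-step analysis:
h(square D) = 0.7·0 + 0.1·1 + 0.2·h(square D)
Solving: h(square D) = 0.1250.
Starting from square D, the probability is 0.1250.

0.1250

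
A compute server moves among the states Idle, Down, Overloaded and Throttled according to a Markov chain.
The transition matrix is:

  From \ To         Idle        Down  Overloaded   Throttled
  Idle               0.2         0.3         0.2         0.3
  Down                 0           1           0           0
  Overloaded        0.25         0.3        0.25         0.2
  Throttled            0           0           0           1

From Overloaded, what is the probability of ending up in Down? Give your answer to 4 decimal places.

0.5727

Let h(s) be the probability of absorption at Down starting from transient state s. Then h(Down) = 1 and h(Throttled) = 0. By first-step analysis:
h(Idle) = 0.2·h(Idle) + 0.3·1 + 0.2·h(Overloaded) + 0.3·0
h(Overloaded) = 0.25·h(Idle) + 0.3·1 + 0.25·h(Overloaded) + 0.2·0
Solving: h(Idle) = 0.5182, h(Overloaded) = 0.5727.
Starting from Overloaded, the probability is 0.5727.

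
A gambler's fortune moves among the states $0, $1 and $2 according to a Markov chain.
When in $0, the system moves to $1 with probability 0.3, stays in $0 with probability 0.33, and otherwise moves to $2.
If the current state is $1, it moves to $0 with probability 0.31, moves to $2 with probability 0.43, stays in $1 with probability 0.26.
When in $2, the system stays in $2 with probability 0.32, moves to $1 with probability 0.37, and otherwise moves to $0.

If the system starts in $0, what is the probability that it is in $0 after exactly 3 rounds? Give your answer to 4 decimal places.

Propagate the distribution vector 3 rounds from $0.
After 0 rounds: (1.0000, 0.0000, 0.0000)
After 1 round: (0.3300, 0.3000, 0.3700)
After 2 rounds: (0.3166, 0.3139, 0.3695)
After 3 rounds: (0.3163, 0.3133, 0.3704)
P(in $0 after 3 rounds) = 0.3163

0.3163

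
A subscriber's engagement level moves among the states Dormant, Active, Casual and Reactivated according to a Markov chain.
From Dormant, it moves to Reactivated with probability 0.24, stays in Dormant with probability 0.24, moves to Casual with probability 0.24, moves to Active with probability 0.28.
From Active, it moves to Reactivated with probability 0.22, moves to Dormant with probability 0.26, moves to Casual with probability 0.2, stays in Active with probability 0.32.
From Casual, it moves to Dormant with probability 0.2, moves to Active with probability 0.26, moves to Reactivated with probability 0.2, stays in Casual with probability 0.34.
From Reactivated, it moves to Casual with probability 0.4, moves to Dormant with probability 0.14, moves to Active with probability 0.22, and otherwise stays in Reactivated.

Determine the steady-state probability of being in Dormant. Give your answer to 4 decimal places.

0.2114

Let the stationary distribution be π with π = πP and π_1 + π_2 + π_3 + π_4 = 1.
π_1 = 0.24·π_1 + 0.26·π_2 + 0.2·π_3 + 0.14·π_4
π_2 = 0.28·π_1 + 0.32·π_2 + 0.26·π_3 + 0.22·π_4
π_3 = 0.24·π_1 + 0.2·π_2 + 0.34·π_3 + 0.4·π_4
Solving with the normalization constraint gives π = (0.2114, 0.2716, 0.2942, 0.2228).
So the stationary probability of Dormant is 0.2114.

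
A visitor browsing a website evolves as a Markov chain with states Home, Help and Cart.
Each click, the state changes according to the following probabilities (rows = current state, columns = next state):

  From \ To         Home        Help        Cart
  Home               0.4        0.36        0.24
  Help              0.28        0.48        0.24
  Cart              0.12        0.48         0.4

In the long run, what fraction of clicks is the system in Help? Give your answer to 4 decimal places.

Let the stationary distribution be π with π = πP and π_1 + π_2 + π_3 = 1.
π_1 = 0.4·π_1 + 0.28·π_2 + 0.12·π_3
π_2 = 0.36·π_1 + 0.48·π_2 + 0.48·π_3
Solving with the normalization constraint gives π = (0.2662, 0.4481, 0.2857).
So the stationary probability of Help is 0.4481.

0.4481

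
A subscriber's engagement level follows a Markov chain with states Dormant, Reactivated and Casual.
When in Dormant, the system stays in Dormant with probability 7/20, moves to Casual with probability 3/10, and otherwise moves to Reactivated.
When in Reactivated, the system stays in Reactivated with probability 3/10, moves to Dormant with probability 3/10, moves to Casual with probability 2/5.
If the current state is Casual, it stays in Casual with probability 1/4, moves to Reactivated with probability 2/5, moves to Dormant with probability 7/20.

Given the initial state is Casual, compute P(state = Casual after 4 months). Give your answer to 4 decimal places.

Propagate the distribution vector 4 months from Casual.
After 0 months: (0.0000, 0.0000, 1.0000)
After 1 month: (0.3500, 0.4000, 0.2500)
After 2 months: (0.3300, 0.3425, 0.3275)
After 3 months: (0.3329, 0.3493, 0.3179)
After 4 months: (0.3325, 0.3484, 0.3190)
P(in Casual after 4 months) = 0.3190

0.3190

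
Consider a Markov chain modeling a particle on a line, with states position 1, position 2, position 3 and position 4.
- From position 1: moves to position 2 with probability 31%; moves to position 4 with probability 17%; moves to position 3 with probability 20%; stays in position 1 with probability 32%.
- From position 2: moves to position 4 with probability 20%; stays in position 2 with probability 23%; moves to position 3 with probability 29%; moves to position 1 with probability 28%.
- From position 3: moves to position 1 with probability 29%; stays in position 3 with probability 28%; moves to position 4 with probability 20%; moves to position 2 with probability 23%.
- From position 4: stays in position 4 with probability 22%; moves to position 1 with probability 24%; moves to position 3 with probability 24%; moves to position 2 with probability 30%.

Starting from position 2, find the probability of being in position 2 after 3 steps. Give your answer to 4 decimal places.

0.2666

Propagate the distribution vector 3 steps from position 2.
After 0 steps: (0.0000, 1.0000, 0.0000, 0.0000)
After 1 step: (0.2800, 0.2300, 0.2900, 0.2000)
After 2 steps: (0.2861, 0.2664, 0.2519, 0.1956)
After 3 steps: (0.2861, 0.2666, 0.2520, 0.1953)
P(in position 2 after 3 steps) = 0.2666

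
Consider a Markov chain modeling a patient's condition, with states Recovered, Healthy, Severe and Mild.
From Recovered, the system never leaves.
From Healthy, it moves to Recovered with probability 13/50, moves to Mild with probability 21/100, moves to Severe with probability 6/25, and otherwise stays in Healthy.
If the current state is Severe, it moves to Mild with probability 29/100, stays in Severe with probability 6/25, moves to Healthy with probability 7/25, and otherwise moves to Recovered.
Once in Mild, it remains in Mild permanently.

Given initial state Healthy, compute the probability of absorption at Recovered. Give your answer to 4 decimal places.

Let h(s) be the probability of absorption at Recovered starting from transient state s. Then h(Recovered) = 1 and h(Mild) = 0. By first-step analysis:
h(Healthy) = 0.26·1 + 0.29·h(Healthy) + 0.24·h(Severe) + 0.21·0
h(Severe) = 0.19·1 + 0.28·h(Healthy) + 0.24·h(Severe) + 0.29·0
Solving: h(Healthy) = 0.5148, h(Severe) = 0.4397.
Starting from Healthy, the probability is 0.5148.

0.5148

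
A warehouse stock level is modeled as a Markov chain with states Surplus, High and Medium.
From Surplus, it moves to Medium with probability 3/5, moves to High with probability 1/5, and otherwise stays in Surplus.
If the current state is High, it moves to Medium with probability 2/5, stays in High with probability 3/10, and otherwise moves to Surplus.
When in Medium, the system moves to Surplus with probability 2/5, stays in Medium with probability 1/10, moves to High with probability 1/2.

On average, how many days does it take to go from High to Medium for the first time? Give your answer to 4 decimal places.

Let t(s) be the expected number of days to first reach Medium from state s, with t(Medium) = 0. Conditioning on the first day:
t(Surplus) = 1 + 0.2·t(Surplus) + 0.2·t(High)
t(High) = 1 + 0.3·t(Surplus) + 0.3·t(High)
Solving: t(Surplus) = 1.8000, t(High) = 2.2000.
Expected days from High to Medium: 2.2000.

2.2000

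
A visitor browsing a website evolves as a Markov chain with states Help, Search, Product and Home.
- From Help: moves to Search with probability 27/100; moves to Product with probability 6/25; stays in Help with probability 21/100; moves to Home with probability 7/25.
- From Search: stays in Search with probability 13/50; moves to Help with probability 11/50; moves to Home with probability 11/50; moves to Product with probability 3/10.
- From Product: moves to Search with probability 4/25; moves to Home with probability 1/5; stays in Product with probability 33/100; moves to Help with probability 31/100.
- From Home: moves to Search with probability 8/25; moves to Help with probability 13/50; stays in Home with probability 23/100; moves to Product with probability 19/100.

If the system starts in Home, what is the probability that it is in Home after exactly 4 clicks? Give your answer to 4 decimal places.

Propagate the distribution vector 4 clicks from Home.
After 0 clicks: (0.0000, 0.0000, 0.0000, 1.0000)
After 1 click: (0.2600, 0.3200, 0.1900, 0.2300)
After 2 clicks: (0.2437, 0.2574, 0.2648, 0.2341)
After 3 clicks: (0.2508, 0.2500, 0.2676, 0.2317)
After 4 clicks: (0.2508, 0.2497, 0.2675, 0.2320)
P(in Home after 4 clicks) = 0.2320

0.2320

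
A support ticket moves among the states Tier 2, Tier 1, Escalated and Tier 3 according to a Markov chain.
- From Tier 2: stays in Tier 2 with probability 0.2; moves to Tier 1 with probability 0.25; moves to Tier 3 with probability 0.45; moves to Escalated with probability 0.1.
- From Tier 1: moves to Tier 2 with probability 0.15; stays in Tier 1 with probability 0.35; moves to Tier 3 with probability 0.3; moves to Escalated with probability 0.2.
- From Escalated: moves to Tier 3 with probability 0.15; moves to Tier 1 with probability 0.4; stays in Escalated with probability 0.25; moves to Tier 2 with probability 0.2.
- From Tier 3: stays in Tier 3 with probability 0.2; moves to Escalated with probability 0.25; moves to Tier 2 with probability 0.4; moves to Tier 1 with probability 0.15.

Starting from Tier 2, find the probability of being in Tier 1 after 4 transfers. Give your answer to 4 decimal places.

Propagate the distribution vector 4 transfers from Tier 2.
After 0 transfers: (1.0000, 0.0000, 0.0000, 0.0000)
After 1 transfer: (0.2000, 0.2500, 0.1000, 0.4500)
After 2 transfers: (0.2775, 0.2450, 0.2075, 0.2700)
After 3 transfers: (0.2418, 0.2786, 0.1961, 0.2835)
After 4 transfers: (0.2428, 0.2789, 0.1998, 0.2785)
P(in Tier 1 after 4 transfers) = 0.2789

0.2789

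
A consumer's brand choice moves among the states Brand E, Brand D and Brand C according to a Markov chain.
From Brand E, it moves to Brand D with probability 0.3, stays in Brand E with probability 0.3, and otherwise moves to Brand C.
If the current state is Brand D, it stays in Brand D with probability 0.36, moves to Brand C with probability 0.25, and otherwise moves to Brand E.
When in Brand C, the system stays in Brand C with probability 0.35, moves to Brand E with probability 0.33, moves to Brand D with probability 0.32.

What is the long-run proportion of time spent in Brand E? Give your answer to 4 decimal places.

Let the stationary distribution be π with π = πP and π_1 + π_2 + π_3 = 1.
π_1 = 0.3·π_1 + 0.39·π_2 + 0.33·π_3
π_2 = 0.3·π_1 + 0.36·π_2 + 0.32·π_3
Solving with the normalization constraint gives π = (0.3394, 0.3263, 0.3343).
So the stationary probability of Brand E is 0.3394.

0.3394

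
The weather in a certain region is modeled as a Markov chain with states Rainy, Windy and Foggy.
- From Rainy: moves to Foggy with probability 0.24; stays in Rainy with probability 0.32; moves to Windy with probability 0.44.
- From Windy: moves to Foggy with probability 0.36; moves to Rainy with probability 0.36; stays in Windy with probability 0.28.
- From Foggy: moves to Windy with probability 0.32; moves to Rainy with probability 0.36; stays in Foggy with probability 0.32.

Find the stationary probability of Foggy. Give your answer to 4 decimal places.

Let the stationary distribution be π with π = πP and π_1 + π_2 + π_3 = 1.
π_1 = 0.32·π_1 + 0.36·π_2 + 0.36·π_3
π_2 = 0.44·π_1 + 0.28·π_2 + 0.32·π_3
Solving with the normalization constraint gives π = (0.3462, 0.3476, 0.3062).
So the stationary probability of Foggy is 0.3062.

0.3062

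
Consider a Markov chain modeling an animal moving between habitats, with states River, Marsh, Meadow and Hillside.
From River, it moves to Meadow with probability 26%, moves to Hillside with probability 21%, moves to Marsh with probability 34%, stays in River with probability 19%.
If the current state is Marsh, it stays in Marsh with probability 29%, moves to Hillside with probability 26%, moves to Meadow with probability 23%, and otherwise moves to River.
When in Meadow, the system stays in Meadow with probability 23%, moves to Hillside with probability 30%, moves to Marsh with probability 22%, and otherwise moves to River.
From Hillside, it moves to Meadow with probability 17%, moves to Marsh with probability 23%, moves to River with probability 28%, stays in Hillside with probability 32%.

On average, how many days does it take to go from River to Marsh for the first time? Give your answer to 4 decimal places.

Let t(s) be the expected number of days to first reach Marsh from state s, with t(Marsh) = 0. Conditioning on the first day:
t(River) = 1 + 0.19·t(River) + 0.26·t(Meadow) + 0.21·t(Hillside)
t(Meadow) = 1 + 0.25·t(River) + 0.23·t(Meadow) + 0.3·t(Hillside)
t(Hillside) = 1 + 0.28·t(River) + 0.17·t(Meadow) + 0.32·t(Hillside)
Solving: t(River) = 3.5222, t(Meadow) = 3.9666, t(Hillside) = 3.9126.
Expected days from River to Marsh: 3.5222.

3.5222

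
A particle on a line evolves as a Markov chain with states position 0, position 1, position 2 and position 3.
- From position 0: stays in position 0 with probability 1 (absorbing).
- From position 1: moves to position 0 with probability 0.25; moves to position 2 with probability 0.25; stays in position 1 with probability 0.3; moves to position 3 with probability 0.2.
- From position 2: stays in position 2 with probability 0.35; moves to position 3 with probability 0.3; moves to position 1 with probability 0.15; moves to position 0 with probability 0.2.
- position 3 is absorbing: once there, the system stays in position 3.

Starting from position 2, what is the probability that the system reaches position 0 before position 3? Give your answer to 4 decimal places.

0.4251

Let h(s) be the probability of absorption at position 0 starting from transient state s. Then h(position 0) = 1 and h(position 3) = 0. By first-step analysis:
h(position 1) = 0.25·1 + 0.3·h(position 1) + 0.25·h(position 2) + 0.2·0
h(position 2) = 0.2·1 + 0.15·h(position 1) + 0.35·h(position 2) + 0.3·0
Solving: h(position 1) = 0.5090, h(position 2) = 0.4251.
Starting from position 2, the probability is 0.4251.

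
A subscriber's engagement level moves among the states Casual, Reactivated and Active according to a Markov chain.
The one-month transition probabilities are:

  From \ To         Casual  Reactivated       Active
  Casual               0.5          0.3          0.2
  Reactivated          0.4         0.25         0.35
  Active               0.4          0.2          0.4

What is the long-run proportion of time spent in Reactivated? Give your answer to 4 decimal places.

0.2573

Let the stationary distribution be π with π = πP and π_1 + π_2 + π_3 = 1.
π_1 = 0.5·π_1 + 0.4·π_2 + 0.4·π_3
π_2 = 0.3·π_1 + 0.25·π_2 + 0.2·π_3
Solving with the normalization constraint gives π = (0.4444, 0.2573, 0.2982).
So the stationary probability of Reactivated is 0.2573.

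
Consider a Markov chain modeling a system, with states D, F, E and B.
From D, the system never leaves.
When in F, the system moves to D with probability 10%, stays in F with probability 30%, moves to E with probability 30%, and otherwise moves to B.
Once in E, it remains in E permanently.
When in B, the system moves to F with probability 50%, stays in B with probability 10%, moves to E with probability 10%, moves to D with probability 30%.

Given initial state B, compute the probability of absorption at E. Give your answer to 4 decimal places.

0.4583

Let h(s) be the probability of absorption at E starting from transient state s. Then h(E) = 1 and h(D) = 0. By first-step analysis:
h(F) = 0.1·0 + 0.3·h(F) + 0.3·1 + 0.3·h(B)
h(B) = 0.3·0 + 0.5·h(F) + 0.1·1 + 0.1·h(B)
Solving: h(F) = 0.6250, h(B) = 0.4583.
Starting from B, the probability is 0.4583.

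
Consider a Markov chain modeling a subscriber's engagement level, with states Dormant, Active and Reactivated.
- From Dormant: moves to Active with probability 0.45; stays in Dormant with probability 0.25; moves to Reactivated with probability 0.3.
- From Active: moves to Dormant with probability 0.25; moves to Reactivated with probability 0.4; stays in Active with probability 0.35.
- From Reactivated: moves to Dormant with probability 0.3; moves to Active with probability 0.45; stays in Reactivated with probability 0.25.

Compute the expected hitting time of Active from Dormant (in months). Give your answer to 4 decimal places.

2.2222

Let t(s) be the expected number of months to first reach Active from state s, with t(Active) = 0. Conditioning on the first month:
t(Dormant) = 1 + 0.25·t(Dormant) + 0.3·t(Reactivated)
t(Reactivated) = 1 + 0.3·t(Dormant) + 0.25·t(Reactivated)
Solving: t(Dormant) = 2.2222, t(Reactivated) = 2.2222.
Expected months from Dormant to Active: 2.2222.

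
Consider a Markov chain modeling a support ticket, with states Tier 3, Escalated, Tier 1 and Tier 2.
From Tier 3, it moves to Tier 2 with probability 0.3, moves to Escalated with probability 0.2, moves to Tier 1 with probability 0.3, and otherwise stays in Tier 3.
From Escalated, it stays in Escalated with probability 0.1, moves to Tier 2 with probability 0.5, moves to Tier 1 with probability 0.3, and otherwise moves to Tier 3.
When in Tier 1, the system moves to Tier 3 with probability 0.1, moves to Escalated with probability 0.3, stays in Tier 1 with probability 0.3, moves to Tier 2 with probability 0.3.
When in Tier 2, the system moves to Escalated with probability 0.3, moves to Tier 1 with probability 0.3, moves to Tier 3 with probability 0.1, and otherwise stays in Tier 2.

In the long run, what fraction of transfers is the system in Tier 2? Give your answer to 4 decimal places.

Let the stationary distribution be π with π = πP and π_1 + π_2 + π_3 + π_4 = 1.
π_1 = 0.2·π_1 + 0.1·π_2 + 0.1·π_3 + 0.1·π_4
π_2 = 0.2·π_1 + 0.1·π_2 + 0.3·π_3 + 0.3·π_4
π_3 = 0.3·π_1 + 0.3·π_2 + 0.3·π_3 + 0.3·π_4
Solving with the normalization constraint gives π = (0.1111, 0.2407, 0.3000, 0.3481).
So the stationary probability of Tier 2 is 0.3481.

0.3481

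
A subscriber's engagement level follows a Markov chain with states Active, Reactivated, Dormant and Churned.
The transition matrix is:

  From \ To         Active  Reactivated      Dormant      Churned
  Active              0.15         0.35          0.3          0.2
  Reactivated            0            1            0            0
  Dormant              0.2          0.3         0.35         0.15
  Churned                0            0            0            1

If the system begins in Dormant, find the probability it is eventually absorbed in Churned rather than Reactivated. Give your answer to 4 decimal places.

0.3401

Let h(s) be the probability of absorption at Churned starting from transient state s. Then h(Churned) = 1 and h(Reactivated) = 0. By first-step analysis:
h(Active) = 0.15·h(Active) + 0.35·0 + 0.3·h(Dormant) + 0.2·1
h(Dormant) = 0.2·h(Active) + 0.3·0 + 0.35·h(Dormant) + 0.15·1
Solving: h(Active) = 0.3553, h(Dormant) = 0.3401.
Starting from Dormant, the probability is 0.3401.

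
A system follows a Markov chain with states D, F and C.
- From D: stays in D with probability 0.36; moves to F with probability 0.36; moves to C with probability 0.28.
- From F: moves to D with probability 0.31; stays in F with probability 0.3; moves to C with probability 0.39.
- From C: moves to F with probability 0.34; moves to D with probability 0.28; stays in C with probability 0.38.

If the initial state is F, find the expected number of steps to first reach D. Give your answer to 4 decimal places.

Let t(s) be the expected number of steps to first reach D from state s, with t(D) = 0. Conditioning on the first step:
t(F) = 1 + 0.3·t(F) + 0.39·t(C)
t(C) = 1 + 0.34·t(F) + 0.38·t(C)
Solving: t(F) = 3.3510, t(C) = 3.4506.
Expected steps from F to D: 3.3510.

3.3510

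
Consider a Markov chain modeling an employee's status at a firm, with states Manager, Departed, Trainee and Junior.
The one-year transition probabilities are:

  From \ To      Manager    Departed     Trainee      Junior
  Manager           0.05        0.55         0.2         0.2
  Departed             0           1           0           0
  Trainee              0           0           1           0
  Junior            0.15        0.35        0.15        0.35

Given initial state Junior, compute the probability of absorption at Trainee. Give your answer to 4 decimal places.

Let h(s) be the probability of absorption at Trainee starting from transient state s. Then h(Trainee) = 1 and h(Departed) = 0. By first-step analysis:
h(Manager) = 0.05·h(Manager) + 0.55·0 + 0.2·1 + 0.2·h(Junior)
h(Junior) = 0.15·h(Manager) + 0.35·0 + 0.15·1 + 0.35·h(Junior)
Solving: h(Manager) = 0.2723, h(Junior) = 0.2936.
Starting from Junior, the probability is 0.2936.

0.2936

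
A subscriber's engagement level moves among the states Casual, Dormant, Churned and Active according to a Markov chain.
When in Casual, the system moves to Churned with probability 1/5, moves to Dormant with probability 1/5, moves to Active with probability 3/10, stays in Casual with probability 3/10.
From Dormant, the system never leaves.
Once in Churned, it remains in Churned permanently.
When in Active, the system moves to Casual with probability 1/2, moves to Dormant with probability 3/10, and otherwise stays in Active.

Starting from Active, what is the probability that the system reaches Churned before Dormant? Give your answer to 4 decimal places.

Let h(s) be the probability of absorption at Churned starting from transient state s. Then h(Churned) = 1 and h(Dormant) = 0. By first-step analysis:
h(Casual) = 0.3·h(Casual) + 0.2·0 + 0.2·1 + 0.3·h(Active)
h(Active) = 0.5·h(Casual) + 0.3·0 + 0.2·h(Active)
Solving: h(Casual) = 0.3902, h(Active) = 0.2439.
Starting from Active, the probability is 0.2439.

0.2439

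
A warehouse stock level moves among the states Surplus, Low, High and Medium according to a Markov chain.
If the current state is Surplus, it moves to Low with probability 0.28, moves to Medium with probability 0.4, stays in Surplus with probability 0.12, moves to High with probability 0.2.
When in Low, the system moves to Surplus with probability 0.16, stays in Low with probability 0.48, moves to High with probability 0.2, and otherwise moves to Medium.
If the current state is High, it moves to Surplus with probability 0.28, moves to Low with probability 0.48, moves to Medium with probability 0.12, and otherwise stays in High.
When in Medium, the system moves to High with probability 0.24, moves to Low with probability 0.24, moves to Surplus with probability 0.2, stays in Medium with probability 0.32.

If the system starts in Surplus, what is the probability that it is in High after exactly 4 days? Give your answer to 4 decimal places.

0.1940

Propagate the distribution vector 4 days from Surplus.
After 0 days: (1.0000, 0.0000, 0.0000, 0.0000)
After 1 day: (0.1200, 0.2800, 0.2000, 0.4000)
After 2 days: (0.1952, 0.3600, 0.2000, 0.2448)
After 3 days: (0.1860, 0.3822, 0.1938, 0.2380)
After 4 days: (0.1853, 0.3857, 0.1940, 0.2350)
P(in High after 4 days) = 0.1940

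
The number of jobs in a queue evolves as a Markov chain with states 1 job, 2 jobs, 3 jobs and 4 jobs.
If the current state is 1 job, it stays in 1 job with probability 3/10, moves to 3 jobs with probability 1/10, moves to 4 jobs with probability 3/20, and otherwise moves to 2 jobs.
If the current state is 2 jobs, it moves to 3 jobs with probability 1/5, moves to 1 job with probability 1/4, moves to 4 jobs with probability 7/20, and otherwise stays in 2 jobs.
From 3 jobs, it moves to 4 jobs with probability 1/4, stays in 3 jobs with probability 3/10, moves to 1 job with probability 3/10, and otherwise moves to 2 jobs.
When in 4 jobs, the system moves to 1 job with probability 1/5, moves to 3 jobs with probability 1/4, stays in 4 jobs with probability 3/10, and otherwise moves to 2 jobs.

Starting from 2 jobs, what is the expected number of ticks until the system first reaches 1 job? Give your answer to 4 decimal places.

4.0577

Let t(s) be the expected number of ticks to first reach 1 job from state s, with t(1 job) = 0. Conditioning on the first tick:
t(2 jobs) = 1 + 0.2·t(2 jobs) + 0.2·t(3 jobs) + 0.35·t(4 jobs)
t(3 jobs) = 1 + 0.15·t(2 jobs) + 0.3·t(3 jobs) + 0.25·t(4 jobs)
t(4 jobs) = 1 + 0.25·t(2 jobs) + 0.25·t(3 jobs) + 0.3·t(4 jobs)
Solving: t(2 jobs) = 4.0577, t(3 jobs) = 3.8121, t(4 jobs) = 4.2392.
Expected ticks from 2 jobs to 1 job: 4.0577.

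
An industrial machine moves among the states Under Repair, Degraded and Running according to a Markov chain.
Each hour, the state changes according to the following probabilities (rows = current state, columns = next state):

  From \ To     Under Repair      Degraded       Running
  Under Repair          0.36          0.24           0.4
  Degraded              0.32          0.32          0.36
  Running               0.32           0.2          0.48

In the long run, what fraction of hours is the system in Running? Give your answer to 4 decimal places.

0.4242

Let the stationary distribution be π with π = πP and π_1 + π_2 + π_3 = 1.
π_1 = 0.36·π_1 + 0.32·π_2 + 0.32·π_3
π_2 = 0.24·π_1 + 0.32·π_2 + 0.2·π_3
Solving with the normalization constraint gives π = (0.3333, 0.2424, 0.4242).
So the stationary probability of Running is 0.4242.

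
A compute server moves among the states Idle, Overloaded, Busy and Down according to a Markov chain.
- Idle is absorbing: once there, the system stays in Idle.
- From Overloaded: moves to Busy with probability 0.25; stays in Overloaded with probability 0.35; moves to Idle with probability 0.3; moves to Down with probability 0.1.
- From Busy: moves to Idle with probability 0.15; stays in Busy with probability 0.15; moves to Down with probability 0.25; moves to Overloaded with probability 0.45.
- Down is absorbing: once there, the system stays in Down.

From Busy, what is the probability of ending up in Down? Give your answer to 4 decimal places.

Let h(s) be the probability of absorption at Down starting from transient state s. Then h(Down) = 1 and h(Idle) = 0. By first-step analysis:
h(Overloaded) = 0.3·0 + 0.35·h(Overloaded) + 0.25·h(Busy) + 0.1·1
h(Busy) = 0.15·0 + 0.45·h(Overloaded) + 0.15·h(Busy) + 0.25·1
Solving: h(Overloaded) = 0.3352, h(Busy) = 0.4716.
Starting from Busy, the probability is 0.4716.

0.4716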